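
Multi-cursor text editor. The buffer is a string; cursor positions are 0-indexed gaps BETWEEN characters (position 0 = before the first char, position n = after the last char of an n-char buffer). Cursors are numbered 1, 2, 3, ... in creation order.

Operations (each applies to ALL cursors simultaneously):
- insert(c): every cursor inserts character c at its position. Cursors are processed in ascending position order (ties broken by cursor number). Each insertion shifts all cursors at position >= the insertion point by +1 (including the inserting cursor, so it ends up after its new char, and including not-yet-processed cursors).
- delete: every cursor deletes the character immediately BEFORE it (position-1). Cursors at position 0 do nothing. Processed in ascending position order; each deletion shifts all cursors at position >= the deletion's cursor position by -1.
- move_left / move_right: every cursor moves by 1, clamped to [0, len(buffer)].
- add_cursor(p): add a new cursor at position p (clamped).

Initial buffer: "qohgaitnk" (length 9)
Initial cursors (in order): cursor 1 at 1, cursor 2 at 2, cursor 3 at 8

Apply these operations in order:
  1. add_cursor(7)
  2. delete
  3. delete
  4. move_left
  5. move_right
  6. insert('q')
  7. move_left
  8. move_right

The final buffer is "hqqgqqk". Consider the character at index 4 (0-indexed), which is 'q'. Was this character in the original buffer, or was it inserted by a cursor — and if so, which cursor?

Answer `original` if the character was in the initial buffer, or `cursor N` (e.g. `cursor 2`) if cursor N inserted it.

Answer: cursor 3

Derivation:
After op 1 (add_cursor(7)): buffer="qohgaitnk" (len 9), cursors c1@1 c2@2 c4@7 c3@8, authorship .........
After op 2 (delete): buffer="hgaik" (len 5), cursors c1@0 c2@0 c3@4 c4@4, authorship .....
After op 3 (delete): buffer="hgk" (len 3), cursors c1@0 c2@0 c3@2 c4@2, authorship ...
After op 4 (move_left): buffer="hgk" (len 3), cursors c1@0 c2@0 c3@1 c4@1, authorship ...
After op 5 (move_right): buffer="hgk" (len 3), cursors c1@1 c2@1 c3@2 c4@2, authorship ...
After op 6 (insert('q')): buffer="hqqgqqk" (len 7), cursors c1@3 c2@3 c3@6 c4@6, authorship .12.34.
After op 7 (move_left): buffer="hqqgqqk" (len 7), cursors c1@2 c2@2 c3@5 c4@5, authorship .12.34.
After op 8 (move_right): buffer="hqqgqqk" (len 7), cursors c1@3 c2@3 c3@6 c4@6, authorship .12.34.
Authorship (.=original, N=cursor N): . 1 2 . 3 4 .
Index 4: author = 3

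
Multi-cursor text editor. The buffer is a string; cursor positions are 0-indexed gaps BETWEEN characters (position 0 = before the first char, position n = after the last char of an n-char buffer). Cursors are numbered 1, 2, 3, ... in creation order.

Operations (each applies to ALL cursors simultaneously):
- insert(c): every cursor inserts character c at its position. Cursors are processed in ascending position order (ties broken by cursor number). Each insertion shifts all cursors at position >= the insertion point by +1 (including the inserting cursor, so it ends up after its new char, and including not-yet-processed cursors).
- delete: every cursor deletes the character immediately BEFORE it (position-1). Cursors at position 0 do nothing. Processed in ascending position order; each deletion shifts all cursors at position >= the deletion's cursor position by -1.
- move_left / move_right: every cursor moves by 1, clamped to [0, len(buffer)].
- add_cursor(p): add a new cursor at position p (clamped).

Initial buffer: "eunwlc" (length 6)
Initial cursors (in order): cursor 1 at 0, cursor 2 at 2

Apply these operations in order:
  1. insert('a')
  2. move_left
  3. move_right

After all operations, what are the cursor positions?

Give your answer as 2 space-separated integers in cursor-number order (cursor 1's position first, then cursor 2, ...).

After op 1 (insert('a')): buffer="aeuanwlc" (len 8), cursors c1@1 c2@4, authorship 1..2....
After op 2 (move_left): buffer="aeuanwlc" (len 8), cursors c1@0 c2@3, authorship 1..2....
After op 3 (move_right): buffer="aeuanwlc" (len 8), cursors c1@1 c2@4, authorship 1..2....

Answer: 1 4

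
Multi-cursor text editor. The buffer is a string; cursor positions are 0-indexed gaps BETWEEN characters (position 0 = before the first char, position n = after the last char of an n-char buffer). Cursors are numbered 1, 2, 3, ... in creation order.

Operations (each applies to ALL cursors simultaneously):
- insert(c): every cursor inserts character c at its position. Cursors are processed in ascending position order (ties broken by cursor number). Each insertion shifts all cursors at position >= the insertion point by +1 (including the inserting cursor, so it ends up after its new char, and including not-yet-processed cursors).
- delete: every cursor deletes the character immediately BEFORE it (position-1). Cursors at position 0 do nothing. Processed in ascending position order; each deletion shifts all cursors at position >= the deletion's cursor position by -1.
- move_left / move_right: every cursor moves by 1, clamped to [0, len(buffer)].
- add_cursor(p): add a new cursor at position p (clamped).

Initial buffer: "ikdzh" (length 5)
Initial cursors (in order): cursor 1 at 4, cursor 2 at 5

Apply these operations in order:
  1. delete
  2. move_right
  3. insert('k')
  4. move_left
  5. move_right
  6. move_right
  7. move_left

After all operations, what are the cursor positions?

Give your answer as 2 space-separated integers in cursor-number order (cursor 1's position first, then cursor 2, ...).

Answer: 4 4

Derivation:
After op 1 (delete): buffer="ikd" (len 3), cursors c1@3 c2@3, authorship ...
After op 2 (move_right): buffer="ikd" (len 3), cursors c1@3 c2@3, authorship ...
After op 3 (insert('k')): buffer="ikdkk" (len 5), cursors c1@5 c2@5, authorship ...12
After op 4 (move_left): buffer="ikdkk" (len 5), cursors c1@4 c2@4, authorship ...12
After op 5 (move_right): buffer="ikdkk" (len 5), cursors c1@5 c2@5, authorship ...12
After op 6 (move_right): buffer="ikdkk" (len 5), cursors c1@5 c2@5, authorship ...12
After op 7 (move_left): buffer="ikdkk" (len 5), cursors c1@4 c2@4, authorship ...12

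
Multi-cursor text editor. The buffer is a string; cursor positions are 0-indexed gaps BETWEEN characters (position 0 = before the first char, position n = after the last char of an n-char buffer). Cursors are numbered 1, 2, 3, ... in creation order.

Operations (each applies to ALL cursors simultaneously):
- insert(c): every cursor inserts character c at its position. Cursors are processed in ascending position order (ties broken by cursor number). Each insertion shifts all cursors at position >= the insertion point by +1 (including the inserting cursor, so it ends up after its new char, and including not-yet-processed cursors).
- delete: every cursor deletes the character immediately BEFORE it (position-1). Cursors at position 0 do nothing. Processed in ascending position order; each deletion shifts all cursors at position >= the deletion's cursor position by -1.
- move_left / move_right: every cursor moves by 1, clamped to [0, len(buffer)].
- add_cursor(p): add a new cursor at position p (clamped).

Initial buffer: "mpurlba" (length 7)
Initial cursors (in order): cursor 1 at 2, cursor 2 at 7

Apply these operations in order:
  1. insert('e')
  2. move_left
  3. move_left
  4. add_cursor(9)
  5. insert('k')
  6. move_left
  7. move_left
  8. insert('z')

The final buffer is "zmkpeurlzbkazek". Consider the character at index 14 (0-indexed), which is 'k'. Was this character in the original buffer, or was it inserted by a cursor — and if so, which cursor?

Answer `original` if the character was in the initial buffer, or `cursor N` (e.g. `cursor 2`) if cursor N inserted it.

Answer: cursor 3

Derivation:
After op 1 (insert('e')): buffer="mpeurlbae" (len 9), cursors c1@3 c2@9, authorship ..1.....2
After op 2 (move_left): buffer="mpeurlbae" (len 9), cursors c1@2 c2@8, authorship ..1.....2
After op 3 (move_left): buffer="mpeurlbae" (len 9), cursors c1@1 c2@7, authorship ..1.....2
After op 4 (add_cursor(9)): buffer="mpeurlbae" (len 9), cursors c1@1 c2@7 c3@9, authorship ..1.....2
After op 5 (insert('k')): buffer="mkpeurlbkaek" (len 12), cursors c1@2 c2@9 c3@12, authorship .1.1....2.23
After op 6 (move_left): buffer="mkpeurlbkaek" (len 12), cursors c1@1 c2@8 c3@11, authorship .1.1....2.23
After op 7 (move_left): buffer="mkpeurlbkaek" (len 12), cursors c1@0 c2@7 c3@10, authorship .1.1....2.23
After op 8 (insert('z')): buffer="zmkpeurlzbkazek" (len 15), cursors c1@1 c2@9 c3@13, authorship 1.1.1...2.2.323
Authorship (.=original, N=cursor N): 1 . 1 . 1 . . . 2 . 2 . 3 2 3
Index 14: author = 3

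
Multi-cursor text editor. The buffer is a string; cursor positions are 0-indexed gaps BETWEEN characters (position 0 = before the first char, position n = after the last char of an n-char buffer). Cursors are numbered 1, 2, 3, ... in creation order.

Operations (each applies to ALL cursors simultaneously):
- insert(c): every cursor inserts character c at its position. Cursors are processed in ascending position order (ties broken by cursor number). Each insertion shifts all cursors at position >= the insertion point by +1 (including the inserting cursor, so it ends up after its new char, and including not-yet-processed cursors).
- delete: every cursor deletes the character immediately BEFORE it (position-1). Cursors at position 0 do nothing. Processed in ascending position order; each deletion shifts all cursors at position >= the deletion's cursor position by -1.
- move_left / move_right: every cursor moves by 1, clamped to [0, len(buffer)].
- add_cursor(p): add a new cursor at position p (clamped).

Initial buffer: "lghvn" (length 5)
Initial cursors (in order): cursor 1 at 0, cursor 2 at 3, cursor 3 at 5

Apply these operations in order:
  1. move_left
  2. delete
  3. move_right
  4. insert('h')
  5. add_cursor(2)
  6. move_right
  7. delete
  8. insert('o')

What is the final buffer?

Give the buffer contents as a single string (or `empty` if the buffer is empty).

After op 1 (move_left): buffer="lghvn" (len 5), cursors c1@0 c2@2 c3@4, authorship .....
After op 2 (delete): buffer="lhn" (len 3), cursors c1@0 c2@1 c3@2, authorship ...
After op 3 (move_right): buffer="lhn" (len 3), cursors c1@1 c2@2 c3@3, authorship ...
After op 4 (insert('h')): buffer="lhhhnh" (len 6), cursors c1@2 c2@4 c3@6, authorship .1.2.3
After op 5 (add_cursor(2)): buffer="lhhhnh" (len 6), cursors c1@2 c4@2 c2@4 c3@6, authorship .1.2.3
After op 6 (move_right): buffer="lhhhnh" (len 6), cursors c1@3 c4@3 c2@5 c3@6, authorship .1.2.3
After op 7 (delete): buffer="lh" (len 2), cursors c1@1 c4@1 c2@2 c3@2, authorship .2
After op 8 (insert('o')): buffer="loohoo" (len 6), cursors c1@3 c4@3 c2@6 c3@6, authorship .14223

Answer: loohoo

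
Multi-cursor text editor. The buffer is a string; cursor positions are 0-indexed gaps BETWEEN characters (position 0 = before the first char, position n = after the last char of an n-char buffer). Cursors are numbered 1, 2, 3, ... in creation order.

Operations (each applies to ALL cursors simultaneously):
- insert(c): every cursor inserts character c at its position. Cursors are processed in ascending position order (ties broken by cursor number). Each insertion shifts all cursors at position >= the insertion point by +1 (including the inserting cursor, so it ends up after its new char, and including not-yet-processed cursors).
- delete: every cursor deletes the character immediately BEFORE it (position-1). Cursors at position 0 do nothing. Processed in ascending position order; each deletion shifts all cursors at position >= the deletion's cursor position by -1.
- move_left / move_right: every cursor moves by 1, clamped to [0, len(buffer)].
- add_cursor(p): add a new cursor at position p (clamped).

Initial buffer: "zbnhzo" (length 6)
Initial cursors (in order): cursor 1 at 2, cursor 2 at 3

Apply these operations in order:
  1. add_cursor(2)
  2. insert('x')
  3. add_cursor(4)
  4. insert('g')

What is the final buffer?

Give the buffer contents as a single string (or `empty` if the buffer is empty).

Answer: zbxxgggnxghzo

Derivation:
After op 1 (add_cursor(2)): buffer="zbnhzo" (len 6), cursors c1@2 c3@2 c2@3, authorship ......
After op 2 (insert('x')): buffer="zbxxnxhzo" (len 9), cursors c1@4 c3@4 c2@6, authorship ..13.2...
After op 3 (add_cursor(4)): buffer="zbxxnxhzo" (len 9), cursors c1@4 c3@4 c4@4 c2@6, authorship ..13.2...
After op 4 (insert('g')): buffer="zbxxgggnxghzo" (len 13), cursors c1@7 c3@7 c4@7 c2@10, authorship ..13134.22...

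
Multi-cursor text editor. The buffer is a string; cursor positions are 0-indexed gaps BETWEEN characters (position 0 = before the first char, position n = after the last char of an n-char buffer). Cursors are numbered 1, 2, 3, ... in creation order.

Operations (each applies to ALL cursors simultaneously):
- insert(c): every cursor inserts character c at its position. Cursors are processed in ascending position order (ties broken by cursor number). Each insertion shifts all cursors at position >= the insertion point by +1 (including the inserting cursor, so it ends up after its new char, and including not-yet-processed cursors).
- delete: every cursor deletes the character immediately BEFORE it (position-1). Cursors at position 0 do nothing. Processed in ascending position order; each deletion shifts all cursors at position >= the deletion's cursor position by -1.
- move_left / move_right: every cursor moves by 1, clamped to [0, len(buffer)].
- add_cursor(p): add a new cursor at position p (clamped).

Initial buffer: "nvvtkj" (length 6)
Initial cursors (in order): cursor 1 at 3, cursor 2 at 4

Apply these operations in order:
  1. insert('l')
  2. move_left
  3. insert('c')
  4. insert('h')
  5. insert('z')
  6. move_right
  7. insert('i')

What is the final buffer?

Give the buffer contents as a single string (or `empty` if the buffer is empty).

After op 1 (insert('l')): buffer="nvvltlkj" (len 8), cursors c1@4 c2@6, authorship ...1.2..
After op 2 (move_left): buffer="nvvltlkj" (len 8), cursors c1@3 c2@5, authorship ...1.2..
After op 3 (insert('c')): buffer="nvvcltclkj" (len 10), cursors c1@4 c2@7, authorship ...11.22..
After op 4 (insert('h')): buffer="nvvchltchlkj" (len 12), cursors c1@5 c2@9, authorship ...111.222..
After op 5 (insert('z')): buffer="nvvchzltchzlkj" (len 14), cursors c1@6 c2@11, authorship ...1111.2222..
After op 6 (move_right): buffer="nvvchzltchzlkj" (len 14), cursors c1@7 c2@12, authorship ...1111.2222..
After op 7 (insert('i')): buffer="nvvchzlitchzlikj" (len 16), cursors c1@8 c2@14, authorship ...11111.22222..

Answer: nvvchzlitchzlikj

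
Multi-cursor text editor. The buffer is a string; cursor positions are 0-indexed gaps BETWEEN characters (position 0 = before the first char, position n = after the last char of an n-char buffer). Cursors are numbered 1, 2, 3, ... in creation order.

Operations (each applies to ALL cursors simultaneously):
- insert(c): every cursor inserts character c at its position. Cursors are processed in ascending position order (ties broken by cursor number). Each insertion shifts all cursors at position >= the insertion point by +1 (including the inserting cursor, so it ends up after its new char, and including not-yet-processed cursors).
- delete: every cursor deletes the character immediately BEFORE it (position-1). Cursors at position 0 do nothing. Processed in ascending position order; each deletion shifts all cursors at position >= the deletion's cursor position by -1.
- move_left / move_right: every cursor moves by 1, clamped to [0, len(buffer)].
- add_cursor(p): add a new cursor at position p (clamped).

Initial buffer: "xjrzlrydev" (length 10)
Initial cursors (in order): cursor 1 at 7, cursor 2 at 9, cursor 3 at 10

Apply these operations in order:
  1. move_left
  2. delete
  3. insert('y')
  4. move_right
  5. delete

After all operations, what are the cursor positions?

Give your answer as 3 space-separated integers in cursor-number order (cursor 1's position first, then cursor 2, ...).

After op 1 (move_left): buffer="xjrzlrydev" (len 10), cursors c1@6 c2@8 c3@9, authorship ..........
After op 2 (delete): buffer="xjrzlyv" (len 7), cursors c1@5 c2@6 c3@6, authorship .......
After op 3 (insert('y')): buffer="xjrzlyyyyv" (len 10), cursors c1@6 c2@9 c3@9, authorship .....1.23.
After op 4 (move_right): buffer="xjrzlyyyyv" (len 10), cursors c1@7 c2@10 c3@10, authorship .....1.23.
After op 5 (delete): buffer="xjrzlyy" (len 7), cursors c1@6 c2@7 c3@7, authorship .....12

Answer: 6 7 7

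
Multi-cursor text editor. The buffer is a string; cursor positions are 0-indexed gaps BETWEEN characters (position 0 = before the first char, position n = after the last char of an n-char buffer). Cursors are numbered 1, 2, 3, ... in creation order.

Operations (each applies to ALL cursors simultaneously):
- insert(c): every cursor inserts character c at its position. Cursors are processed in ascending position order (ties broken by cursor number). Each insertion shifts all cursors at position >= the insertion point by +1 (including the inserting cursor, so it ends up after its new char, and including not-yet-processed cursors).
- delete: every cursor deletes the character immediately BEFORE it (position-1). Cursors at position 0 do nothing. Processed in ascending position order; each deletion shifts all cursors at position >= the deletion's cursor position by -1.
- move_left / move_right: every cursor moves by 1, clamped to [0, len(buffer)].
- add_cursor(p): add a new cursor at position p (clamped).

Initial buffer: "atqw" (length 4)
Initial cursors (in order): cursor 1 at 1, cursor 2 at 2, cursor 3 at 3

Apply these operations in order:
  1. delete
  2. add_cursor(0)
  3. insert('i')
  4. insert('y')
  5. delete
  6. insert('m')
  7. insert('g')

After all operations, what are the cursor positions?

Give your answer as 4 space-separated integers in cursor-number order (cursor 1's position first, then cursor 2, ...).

After op 1 (delete): buffer="w" (len 1), cursors c1@0 c2@0 c3@0, authorship .
After op 2 (add_cursor(0)): buffer="w" (len 1), cursors c1@0 c2@0 c3@0 c4@0, authorship .
After op 3 (insert('i')): buffer="iiiiw" (len 5), cursors c1@4 c2@4 c3@4 c4@4, authorship 1234.
After op 4 (insert('y')): buffer="iiiiyyyyw" (len 9), cursors c1@8 c2@8 c3@8 c4@8, authorship 12341234.
After op 5 (delete): buffer="iiiiw" (len 5), cursors c1@4 c2@4 c3@4 c4@4, authorship 1234.
After op 6 (insert('m')): buffer="iiiimmmmw" (len 9), cursors c1@8 c2@8 c3@8 c4@8, authorship 12341234.
After op 7 (insert('g')): buffer="iiiimmmmggggw" (len 13), cursors c1@12 c2@12 c3@12 c4@12, authorship 123412341234.

Answer: 12 12 12 12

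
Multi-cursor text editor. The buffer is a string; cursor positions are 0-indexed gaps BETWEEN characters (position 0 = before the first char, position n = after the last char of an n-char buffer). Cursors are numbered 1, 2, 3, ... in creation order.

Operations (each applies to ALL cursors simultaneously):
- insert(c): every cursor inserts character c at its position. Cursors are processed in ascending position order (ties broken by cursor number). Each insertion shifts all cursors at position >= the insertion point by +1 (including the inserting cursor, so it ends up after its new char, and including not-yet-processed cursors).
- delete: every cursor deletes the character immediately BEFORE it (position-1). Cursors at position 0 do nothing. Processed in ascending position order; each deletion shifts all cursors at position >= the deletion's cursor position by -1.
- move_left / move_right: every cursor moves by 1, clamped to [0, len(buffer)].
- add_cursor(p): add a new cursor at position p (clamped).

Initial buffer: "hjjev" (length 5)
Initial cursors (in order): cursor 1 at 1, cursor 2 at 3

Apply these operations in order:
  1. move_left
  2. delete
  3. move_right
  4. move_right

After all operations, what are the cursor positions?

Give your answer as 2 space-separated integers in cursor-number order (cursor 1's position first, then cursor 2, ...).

Answer: 2 3

Derivation:
After op 1 (move_left): buffer="hjjev" (len 5), cursors c1@0 c2@2, authorship .....
After op 2 (delete): buffer="hjev" (len 4), cursors c1@0 c2@1, authorship ....
After op 3 (move_right): buffer="hjev" (len 4), cursors c1@1 c2@2, authorship ....
After op 4 (move_right): buffer="hjev" (len 4), cursors c1@2 c2@3, authorship ....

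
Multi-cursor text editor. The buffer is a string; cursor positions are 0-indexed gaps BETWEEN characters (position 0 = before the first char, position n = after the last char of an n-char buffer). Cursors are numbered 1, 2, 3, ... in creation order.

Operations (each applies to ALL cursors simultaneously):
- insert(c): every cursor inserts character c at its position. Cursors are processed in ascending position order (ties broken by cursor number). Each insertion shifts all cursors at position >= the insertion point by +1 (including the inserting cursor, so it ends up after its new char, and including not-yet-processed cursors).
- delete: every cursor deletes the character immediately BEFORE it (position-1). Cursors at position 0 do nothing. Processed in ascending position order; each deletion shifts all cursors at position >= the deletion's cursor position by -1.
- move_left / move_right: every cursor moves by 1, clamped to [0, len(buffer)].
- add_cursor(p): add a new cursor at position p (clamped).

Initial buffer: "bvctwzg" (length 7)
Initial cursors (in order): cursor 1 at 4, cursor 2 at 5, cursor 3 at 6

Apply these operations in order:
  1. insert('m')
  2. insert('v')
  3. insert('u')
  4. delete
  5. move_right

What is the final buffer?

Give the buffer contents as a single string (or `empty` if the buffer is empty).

After op 1 (insert('m')): buffer="bvctmwmzmg" (len 10), cursors c1@5 c2@7 c3@9, authorship ....1.2.3.
After op 2 (insert('v')): buffer="bvctmvwmvzmvg" (len 13), cursors c1@6 c2@9 c3@12, authorship ....11.22.33.
After op 3 (insert('u')): buffer="bvctmvuwmvuzmvug" (len 16), cursors c1@7 c2@11 c3@15, authorship ....111.222.333.
After op 4 (delete): buffer="bvctmvwmvzmvg" (len 13), cursors c1@6 c2@9 c3@12, authorship ....11.22.33.
After op 5 (move_right): buffer="bvctmvwmvzmvg" (len 13), cursors c1@7 c2@10 c3@13, authorship ....11.22.33.

Answer: bvctmvwmvzmvg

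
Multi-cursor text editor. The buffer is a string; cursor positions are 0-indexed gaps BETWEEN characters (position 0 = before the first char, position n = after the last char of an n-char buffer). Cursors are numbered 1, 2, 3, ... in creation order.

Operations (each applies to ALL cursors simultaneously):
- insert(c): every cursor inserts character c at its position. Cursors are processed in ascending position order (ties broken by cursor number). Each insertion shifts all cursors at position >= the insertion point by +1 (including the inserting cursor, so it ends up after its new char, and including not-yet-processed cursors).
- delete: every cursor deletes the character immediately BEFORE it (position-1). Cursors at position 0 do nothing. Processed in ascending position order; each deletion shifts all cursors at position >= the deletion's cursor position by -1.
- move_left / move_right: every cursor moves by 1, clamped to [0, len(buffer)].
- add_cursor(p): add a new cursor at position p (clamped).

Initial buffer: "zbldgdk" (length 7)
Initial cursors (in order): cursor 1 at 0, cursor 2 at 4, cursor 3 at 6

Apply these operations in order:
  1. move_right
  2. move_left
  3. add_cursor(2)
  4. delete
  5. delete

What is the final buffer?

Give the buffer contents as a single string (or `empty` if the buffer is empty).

Answer: k

Derivation:
After op 1 (move_right): buffer="zbldgdk" (len 7), cursors c1@1 c2@5 c3@7, authorship .......
After op 2 (move_left): buffer="zbldgdk" (len 7), cursors c1@0 c2@4 c3@6, authorship .......
After op 3 (add_cursor(2)): buffer="zbldgdk" (len 7), cursors c1@0 c4@2 c2@4 c3@6, authorship .......
After op 4 (delete): buffer="zlgk" (len 4), cursors c1@0 c4@1 c2@2 c3@3, authorship ....
After op 5 (delete): buffer="k" (len 1), cursors c1@0 c2@0 c3@0 c4@0, authorship .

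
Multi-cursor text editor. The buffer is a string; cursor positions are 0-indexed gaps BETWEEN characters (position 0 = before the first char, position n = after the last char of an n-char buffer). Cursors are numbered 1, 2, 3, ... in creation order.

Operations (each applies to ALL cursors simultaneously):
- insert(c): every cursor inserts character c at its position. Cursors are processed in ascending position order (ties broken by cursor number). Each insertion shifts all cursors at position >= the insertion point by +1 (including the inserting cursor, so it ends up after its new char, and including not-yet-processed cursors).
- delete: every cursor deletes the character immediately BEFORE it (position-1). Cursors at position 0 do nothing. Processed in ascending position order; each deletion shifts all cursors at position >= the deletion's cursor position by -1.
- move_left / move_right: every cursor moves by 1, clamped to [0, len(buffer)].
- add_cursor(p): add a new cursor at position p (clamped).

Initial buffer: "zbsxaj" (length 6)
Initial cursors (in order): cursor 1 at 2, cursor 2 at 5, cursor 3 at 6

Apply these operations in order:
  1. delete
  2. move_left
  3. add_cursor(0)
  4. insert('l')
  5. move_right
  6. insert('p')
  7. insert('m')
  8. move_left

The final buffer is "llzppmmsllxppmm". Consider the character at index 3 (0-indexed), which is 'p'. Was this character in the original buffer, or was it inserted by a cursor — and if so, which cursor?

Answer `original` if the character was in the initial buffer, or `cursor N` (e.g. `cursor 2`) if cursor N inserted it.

After op 1 (delete): buffer="zsx" (len 3), cursors c1@1 c2@3 c3@3, authorship ...
After op 2 (move_left): buffer="zsx" (len 3), cursors c1@0 c2@2 c3@2, authorship ...
After op 3 (add_cursor(0)): buffer="zsx" (len 3), cursors c1@0 c4@0 c2@2 c3@2, authorship ...
After op 4 (insert('l')): buffer="llzsllx" (len 7), cursors c1@2 c4@2 c2@6 c3@6, authorship 14..23.
After op 5 (move_right): buffer="llzsllx" (len 7), cursors c1@3 c4@3 c2@7 c3@7, authorship 14..23.
After op 6 (insert('p')): buffer="llzppsllxpp" (len 11), cursors c1@5 c4@5 c2@11 c3@11, authorship 14.14.23.23
After op 7 (insert('m')): buffer="llzppmmsllxppmm" (len 15), cursors c1@7 c4@7 c2@15 c3@15, authorship 14.1414.23.2323
After op 8 (move_left): buffer="llzppmmsllxppmm" (len 15), cursors c1@6 c4@6 c2@14 c3@14, authorship 14.1414.23.2323
Authorship (.=original, N=cursor N): 1 4 . 1 4 1 4 . 2 3 . 2 3 2 3
Index 3: author = 1

Answer: cursor 1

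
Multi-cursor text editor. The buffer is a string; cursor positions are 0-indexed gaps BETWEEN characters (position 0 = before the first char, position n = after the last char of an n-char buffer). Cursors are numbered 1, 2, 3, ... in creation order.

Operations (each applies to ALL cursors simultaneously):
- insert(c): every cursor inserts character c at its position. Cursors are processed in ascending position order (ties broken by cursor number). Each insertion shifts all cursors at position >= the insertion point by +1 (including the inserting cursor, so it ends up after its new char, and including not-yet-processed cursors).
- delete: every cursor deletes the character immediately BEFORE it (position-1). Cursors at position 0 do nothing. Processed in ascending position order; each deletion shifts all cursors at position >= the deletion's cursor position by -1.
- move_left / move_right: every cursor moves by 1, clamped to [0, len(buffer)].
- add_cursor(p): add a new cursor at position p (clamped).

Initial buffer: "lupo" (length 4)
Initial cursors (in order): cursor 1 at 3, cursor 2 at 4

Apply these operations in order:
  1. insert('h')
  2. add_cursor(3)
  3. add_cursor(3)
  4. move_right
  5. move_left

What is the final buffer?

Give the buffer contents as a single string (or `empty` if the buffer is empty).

Answer: luphoh

Derivation:
After op 1 (insert('h')): buffer="luphoh" (len 6), cursors c1@4 c2@6, authorship ...1.2
After op 2 (add_cursor(3)): buffer="luphoh" (len 6), cursors c3@3 c1@4 c2@6, authorship ...1.2
After op 3 (add_cursor(3)): buffer="luphoh" (len 6), cursors c3@3 c4@3 c1@4 c2@6, authorship ...1.2
After op 4 (move_right): buffer="luphoh" (len 6), cursors c3@4 c4@4 c1@5 c2@6, authorship ...1.2
After op 5 (move_left): buffer="luphoh" (len 6), cursors c3@3 c4@3 c1@4 c2@5, authorship ...1.2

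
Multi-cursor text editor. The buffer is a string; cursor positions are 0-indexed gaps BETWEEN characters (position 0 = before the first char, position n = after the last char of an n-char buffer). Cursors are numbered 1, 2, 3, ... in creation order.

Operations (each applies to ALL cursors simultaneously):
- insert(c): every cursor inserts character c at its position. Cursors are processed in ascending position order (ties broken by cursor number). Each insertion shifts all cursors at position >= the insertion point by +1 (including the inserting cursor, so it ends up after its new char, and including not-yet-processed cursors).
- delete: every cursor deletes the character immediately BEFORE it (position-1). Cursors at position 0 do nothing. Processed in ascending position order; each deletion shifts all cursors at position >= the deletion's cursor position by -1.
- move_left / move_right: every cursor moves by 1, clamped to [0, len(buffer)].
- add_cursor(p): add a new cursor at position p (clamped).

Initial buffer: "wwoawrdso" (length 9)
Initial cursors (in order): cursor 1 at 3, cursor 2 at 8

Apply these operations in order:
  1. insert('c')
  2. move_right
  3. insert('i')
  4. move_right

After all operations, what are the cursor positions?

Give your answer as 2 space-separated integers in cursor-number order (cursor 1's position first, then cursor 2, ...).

After op 1 (insert('c')): buffer="wwocawrdsco" (len 11), cursors c1@4 c2@10, authorship ...1.....2.
After op 2 (move_right): buffer="wwocawrdsco" (len 11), cursors c1@5 c2@11, authorship ...1.....2.
After op 3 (insert('i')): buffer="wwocaiwrdscoi" (len 13), cursors c1@6 c2@13, authorship ...1.1....2.2
After op 4 (move_right): buffer="wwocaiwrdscoi" (len 13), cursors c1@7 c2@13, authorship ...1.1....2.2

Answer: 7 13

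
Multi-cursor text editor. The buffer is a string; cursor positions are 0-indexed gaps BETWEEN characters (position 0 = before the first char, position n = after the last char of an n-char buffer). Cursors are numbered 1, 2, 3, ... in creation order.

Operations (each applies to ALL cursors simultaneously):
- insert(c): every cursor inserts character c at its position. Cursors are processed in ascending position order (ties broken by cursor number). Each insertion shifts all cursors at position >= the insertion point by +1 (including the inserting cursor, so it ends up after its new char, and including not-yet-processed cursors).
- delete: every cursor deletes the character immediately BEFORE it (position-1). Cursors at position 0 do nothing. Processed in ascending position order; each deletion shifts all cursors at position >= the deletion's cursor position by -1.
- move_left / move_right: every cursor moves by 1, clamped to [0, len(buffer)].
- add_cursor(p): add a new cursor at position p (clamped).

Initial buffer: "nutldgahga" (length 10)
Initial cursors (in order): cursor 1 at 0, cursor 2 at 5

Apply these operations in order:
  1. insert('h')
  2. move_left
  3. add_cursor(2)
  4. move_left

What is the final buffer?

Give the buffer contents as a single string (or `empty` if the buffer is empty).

Answer: hnutldhgahga

Derivation:
After op 1 (insert('h')): buffer="hnutldhgahga" (len 12), cursors c1@1 c2@7, authorship 1.....2.....
After op 2 (move_left): buffer="hnutldhgahga" (len 12), cursors c1@0 c2@6, authorship 1.....2.....
After op 3 (add_cursor(2)): buffer="hnutldhgahga" (len 12), cursors c1@0 c3@2 c2@6, authorship 1.....2.....
After op 4 (move_left): buffer="hnutldhgahga" (len 12), cursors c1@0 c3@1 c2@5, authorship 1.....2.....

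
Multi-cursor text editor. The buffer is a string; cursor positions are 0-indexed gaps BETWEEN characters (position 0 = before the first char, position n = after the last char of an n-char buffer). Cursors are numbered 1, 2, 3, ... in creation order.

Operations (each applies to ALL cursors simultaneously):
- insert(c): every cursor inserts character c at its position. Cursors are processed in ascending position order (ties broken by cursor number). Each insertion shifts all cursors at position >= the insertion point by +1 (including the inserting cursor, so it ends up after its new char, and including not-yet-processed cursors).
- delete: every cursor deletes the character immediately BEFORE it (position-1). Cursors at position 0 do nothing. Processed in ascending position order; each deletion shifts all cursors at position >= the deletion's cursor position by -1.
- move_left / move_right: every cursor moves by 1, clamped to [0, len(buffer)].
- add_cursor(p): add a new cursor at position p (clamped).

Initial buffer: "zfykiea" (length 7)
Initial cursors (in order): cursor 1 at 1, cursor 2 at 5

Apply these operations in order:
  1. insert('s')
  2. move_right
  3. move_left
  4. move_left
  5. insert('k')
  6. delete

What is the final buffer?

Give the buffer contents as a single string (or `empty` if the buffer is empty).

Answer: zsfykisea

Derivation:
After op 1 (insert('s')): buffer="zsfykisea" (len 9), cursors c1@2 c2@7, authorship .1....2..
After op 2 (move_right): buffer="zsfykisea" (len 9), cursors c1@3 c2@8, authorship .1....2..
After op 3 (move_left): buffer="zsfykisea" (len 9), cursors c1@2 c2@7, authorship .1....2..
After op 4 (move_left): buffer="zsfykisea" (len 9), cursors c1@1 c2@6, authorship .1....2..
After op 5 (insert('k')): buffer="zksfykiksea" (len 11), cursors c1@2 c2@8, authorship .11....22..
After op 6 (delete): buffer="zsfykisea" (len 9), cursors c1@1 c2@6, authorship .1....2..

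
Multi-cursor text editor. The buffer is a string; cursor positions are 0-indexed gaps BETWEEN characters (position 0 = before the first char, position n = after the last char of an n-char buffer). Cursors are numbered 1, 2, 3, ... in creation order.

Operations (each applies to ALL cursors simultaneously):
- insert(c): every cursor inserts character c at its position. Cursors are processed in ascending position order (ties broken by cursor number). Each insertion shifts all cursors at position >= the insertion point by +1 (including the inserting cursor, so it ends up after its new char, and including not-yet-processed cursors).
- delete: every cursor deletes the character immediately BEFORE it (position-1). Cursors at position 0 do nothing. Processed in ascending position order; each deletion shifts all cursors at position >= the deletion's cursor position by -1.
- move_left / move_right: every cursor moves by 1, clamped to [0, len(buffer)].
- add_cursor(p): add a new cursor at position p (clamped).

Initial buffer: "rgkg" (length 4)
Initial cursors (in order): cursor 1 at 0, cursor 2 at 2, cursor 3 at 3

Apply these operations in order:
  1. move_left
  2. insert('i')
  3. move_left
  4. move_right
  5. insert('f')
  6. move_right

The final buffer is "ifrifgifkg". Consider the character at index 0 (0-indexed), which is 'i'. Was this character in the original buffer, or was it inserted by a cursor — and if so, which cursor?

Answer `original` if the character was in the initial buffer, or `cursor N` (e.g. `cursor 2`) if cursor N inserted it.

After op 1 (move_left): buffer="rgkg" (len 4), cursors c1@0 c2@1 c3@2, authorship ....
After op 2 (insert('i')): buffer="irigikg" (len 7), cursors c1@1 c2@3 c3@5, authorship 1.2.3..
After op 3 (move_left): buffer="irigikg" (len 7), cursors c1@0 c2@2 c3@4, authorship 1.2.3..
After op 4 (move_right): buffer="irigikg" (len 7), cursors c1@1 c2@3 c3@5, authorship 1.2.3..
After op 5 (insert('f')): buffer="ifrifgifkg" (len 10), cursors c1@2 c2@5 c3@8, authorship 11.22.33..
After op 6 (move_right): buffer="ifrifgifkg" (len 10), cursors c1@3 c2@6 c3@9, authorship 11.22.33..
Authorship (.=original, N=cursor N): 1 1 . 2 2 . 3 3 . .
Index 0: author = 1

Answer: cursor 1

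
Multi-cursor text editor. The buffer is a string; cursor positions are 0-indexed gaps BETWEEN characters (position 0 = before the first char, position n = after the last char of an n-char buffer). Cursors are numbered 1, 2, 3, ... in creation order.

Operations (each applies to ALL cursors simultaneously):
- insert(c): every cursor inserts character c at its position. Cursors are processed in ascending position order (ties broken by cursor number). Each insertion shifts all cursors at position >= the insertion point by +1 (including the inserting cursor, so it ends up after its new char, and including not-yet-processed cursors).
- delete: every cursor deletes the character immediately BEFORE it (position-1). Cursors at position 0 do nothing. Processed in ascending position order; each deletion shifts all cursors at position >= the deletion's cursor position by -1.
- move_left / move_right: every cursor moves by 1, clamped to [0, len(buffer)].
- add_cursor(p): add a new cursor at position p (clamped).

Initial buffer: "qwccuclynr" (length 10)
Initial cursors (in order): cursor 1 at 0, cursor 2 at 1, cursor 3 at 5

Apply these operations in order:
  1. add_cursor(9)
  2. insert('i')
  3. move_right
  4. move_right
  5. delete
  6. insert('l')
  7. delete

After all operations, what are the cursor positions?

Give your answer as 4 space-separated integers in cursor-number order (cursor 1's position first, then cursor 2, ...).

Answer: 2 3 7 10

Derivation:
After op 1 (add_cursor(9)): buffer="qwccuclynr" (len 10), cursors c1@0 c2@1 c3@5 c4@9, authorship ..........
After op 2 (insert('i')): buffer="iqiwccuiclynir" (len 14), cursors c1@1 c2@3 c3@8 c4@13, authorship 1.2....3....4.
After op 3 (move_right): buffer="iqiwccuiclynir" (len 14), cursors c1@2 c2@4 c3@9 c4@14, authorship 1.2....3....4.
After op 4 (move_right): buffer="iqiwccuiclynir" (len 14), cursors c1@3 c2@5 c3@10 c4@14, authorship 1.2....3....4.
After op 5 (delete): buffer="iqwcuicyni" (len 10), cursors c1@2 c2@3 c3@7 c4@10, authorship 1....3...4
After op 6 (insert('l')): buffer="iqlwlcuiclynil" (len 14), cursors c1@3 c2@5 c3@10 c4@14, authorship 1.1.2..3.3..44
After op 7 (delete): buffer="iqwcuicyni" (len 10), cursors c1@2 c2@3 c3@7 c4@10, authorship 1....3...4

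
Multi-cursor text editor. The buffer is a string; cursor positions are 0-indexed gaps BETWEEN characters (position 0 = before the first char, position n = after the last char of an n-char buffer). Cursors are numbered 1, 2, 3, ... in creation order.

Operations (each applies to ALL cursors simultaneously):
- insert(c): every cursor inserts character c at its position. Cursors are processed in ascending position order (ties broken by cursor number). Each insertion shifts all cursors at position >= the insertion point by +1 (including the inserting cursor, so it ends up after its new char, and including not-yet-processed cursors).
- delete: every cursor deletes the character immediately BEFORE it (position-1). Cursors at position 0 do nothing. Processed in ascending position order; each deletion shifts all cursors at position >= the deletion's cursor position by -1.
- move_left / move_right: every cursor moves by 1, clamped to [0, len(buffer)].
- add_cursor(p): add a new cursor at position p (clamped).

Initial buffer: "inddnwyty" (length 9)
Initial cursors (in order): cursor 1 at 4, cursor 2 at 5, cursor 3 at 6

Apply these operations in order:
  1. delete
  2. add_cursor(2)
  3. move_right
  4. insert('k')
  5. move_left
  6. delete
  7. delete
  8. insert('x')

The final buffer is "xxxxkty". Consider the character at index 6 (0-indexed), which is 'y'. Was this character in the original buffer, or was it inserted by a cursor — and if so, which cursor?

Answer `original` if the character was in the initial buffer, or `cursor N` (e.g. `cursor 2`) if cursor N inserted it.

Answer: original

Derivation:
After op 1 (delete): buffer="indyty" (len 6), cursors c1@3 c2@3 c3@3, authorship ......
After op 2 (add_cursor(2)): buffer="indyty" (len 6), cursors c4@2 c1@3 c2@3 c3@3, authorship ......
After op 3 (move_right): buffer="indyty" (len 6), cursors c4@3 c1@4 c2@4 c3@4, authorship ......
After op 4 (insert('k')): buffer="indkykkkty" (len 10), cursors c4@4 c1@8 c2@8 c3@8, authorship ...4.123..
After op 5 (move_left): buffer="indkykkkty" (len 10), cursors c4@3 c1@7 c2@7 c3@7, authorship ...4.123..
After op 6 (delete): buffer="inkkty" (len 6), cursors c4@2 c1@3 c2@3 c3@3, authorship ..43..
After op 7 (delete): buffer="kty" (len 3), cursors c1@0 c2@0 c3@0 c4@0, authorship 3..
After op 8 (insert('x')): buffer="xxxxkty" (len 7), cursors c1@4 c2@4 c3@4 c4@4, authorship 12343..
Authorship (.=original, N=cursor N): 1 2 3 4 3 . .
Index 6: author = original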